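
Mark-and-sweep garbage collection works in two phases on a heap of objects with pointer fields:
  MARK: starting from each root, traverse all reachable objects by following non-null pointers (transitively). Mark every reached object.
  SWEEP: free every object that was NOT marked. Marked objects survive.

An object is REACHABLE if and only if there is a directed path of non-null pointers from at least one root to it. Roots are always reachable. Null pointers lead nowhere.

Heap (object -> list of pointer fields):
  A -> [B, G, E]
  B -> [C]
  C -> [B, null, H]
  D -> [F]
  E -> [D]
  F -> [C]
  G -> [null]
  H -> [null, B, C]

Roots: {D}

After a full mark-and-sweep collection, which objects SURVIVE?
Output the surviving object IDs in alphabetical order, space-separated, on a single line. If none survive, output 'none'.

Roots: D
Mark D: refs=F, marked=D
Mark F: refs=C, marked=D F
Mark C: refs=B null H, marked=C D F
Mark B: refs=C, marked=B C D F
Mark H: refs=null B C, marked=B C D F H
Unmarked (collected): A E G

Answer: B C D F H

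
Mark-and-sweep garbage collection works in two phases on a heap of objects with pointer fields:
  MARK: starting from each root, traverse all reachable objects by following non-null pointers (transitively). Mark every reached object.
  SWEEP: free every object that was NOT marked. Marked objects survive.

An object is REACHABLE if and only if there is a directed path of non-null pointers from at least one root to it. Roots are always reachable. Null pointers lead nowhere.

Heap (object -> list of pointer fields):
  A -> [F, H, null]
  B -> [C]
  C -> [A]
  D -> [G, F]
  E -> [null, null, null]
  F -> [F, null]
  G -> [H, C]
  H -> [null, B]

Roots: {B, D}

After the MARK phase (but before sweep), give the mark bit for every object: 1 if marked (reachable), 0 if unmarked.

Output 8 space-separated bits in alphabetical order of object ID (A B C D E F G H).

Answer: 1 1 1 1 0 1 1 1

Derivation:
Roots: B D
Mark B: refs=C, marked=B
Mark D: refs=G F, marked=B D
Mark C: refs=A, marked=B C D
Mark G: refs=H C, marked=B C D G
Mark F: refs=F null, marked=B C D F G
Mark A: refs=F H null, marked=A B C D F G
Mark H: refs=null B, marked=A B C D F G H
Unmarked (collected): E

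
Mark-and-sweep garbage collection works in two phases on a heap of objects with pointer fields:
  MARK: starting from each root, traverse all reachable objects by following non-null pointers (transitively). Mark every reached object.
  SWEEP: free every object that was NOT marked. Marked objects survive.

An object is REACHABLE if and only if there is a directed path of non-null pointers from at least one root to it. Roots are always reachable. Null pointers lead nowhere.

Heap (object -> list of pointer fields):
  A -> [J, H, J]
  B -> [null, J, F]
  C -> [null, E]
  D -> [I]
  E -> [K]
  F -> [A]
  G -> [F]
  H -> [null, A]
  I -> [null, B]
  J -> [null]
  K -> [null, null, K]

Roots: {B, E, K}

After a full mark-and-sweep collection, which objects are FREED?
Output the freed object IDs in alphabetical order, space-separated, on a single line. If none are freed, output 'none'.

Answer: C D G I

Derivation:
Roots: B E K
Mark B: refs=null J F, marked=B
Mark E: refs=K, marked=B E
Mark K: refs=null null K, marked=B E K
Mark J: refs=null, marked=B E J K
Mark F: refs=A, marked=B E F J K
Mark A: refs=J H J, marked=A B E F J K
Mark H: refs=null A, marked=A B E F H J K
Unmarked (collected): C D G I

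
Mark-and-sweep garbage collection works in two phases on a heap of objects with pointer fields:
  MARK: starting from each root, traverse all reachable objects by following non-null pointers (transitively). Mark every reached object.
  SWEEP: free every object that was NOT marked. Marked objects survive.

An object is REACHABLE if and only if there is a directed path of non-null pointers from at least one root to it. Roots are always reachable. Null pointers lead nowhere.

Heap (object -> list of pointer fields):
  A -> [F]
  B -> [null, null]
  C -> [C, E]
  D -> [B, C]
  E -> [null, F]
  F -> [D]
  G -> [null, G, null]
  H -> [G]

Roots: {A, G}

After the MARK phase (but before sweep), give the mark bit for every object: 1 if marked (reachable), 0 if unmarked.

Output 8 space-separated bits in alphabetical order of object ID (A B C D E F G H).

Answer: 1 1 1 1 1 1 1 0

Derivation:
Roots: A G
Mark A: refs=F, marked=A
Mark G: refs=null G null, marked=A G
Mark F: refs=D, marked=A F G
Mark D: refs=B C, marked=A D F G
Mark B: refs=null null, marked=A B D F G
Mark C: refs=C E, marked=A B C D F G
Mark E: refs=null F, marked=A B C D E F G
Unmarked (collected): H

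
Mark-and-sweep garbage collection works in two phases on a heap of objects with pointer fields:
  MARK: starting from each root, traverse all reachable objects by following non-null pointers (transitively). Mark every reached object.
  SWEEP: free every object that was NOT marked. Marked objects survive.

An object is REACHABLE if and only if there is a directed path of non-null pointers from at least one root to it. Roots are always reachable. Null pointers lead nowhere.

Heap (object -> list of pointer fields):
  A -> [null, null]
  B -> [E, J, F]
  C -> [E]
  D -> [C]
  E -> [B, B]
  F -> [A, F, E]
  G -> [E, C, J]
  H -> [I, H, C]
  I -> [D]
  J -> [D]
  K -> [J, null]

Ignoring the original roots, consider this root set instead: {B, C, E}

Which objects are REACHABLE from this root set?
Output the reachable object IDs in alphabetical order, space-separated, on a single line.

Answer: A B C D E F J

Derivation:
Roots: B C E
Mark B: refs=E J F, marked=B
Mark C: refs=E, marked=B C
Mark E: refs=B B, marked=B C E
Mark J: refs=D, marked=B C E J
Mark F: refs=A F E, marked=B C E F J
Mark D: refs=C, marked=B C D E F J
Mark A: refs=null null, marked=A B C D E F J
Unmarked (collected): G H I K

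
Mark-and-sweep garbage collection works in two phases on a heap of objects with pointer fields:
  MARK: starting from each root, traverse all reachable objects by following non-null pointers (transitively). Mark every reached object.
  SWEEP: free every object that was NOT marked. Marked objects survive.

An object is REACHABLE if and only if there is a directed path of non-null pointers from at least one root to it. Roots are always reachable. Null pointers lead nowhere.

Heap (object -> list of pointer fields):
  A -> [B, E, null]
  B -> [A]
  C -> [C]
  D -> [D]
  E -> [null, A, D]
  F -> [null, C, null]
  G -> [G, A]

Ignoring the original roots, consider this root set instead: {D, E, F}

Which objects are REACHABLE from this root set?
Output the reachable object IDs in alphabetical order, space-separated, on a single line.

Roots: D E F
Mark D: refs=D, marked=D
Mark E: refs=null A D, marked=D E
Mark F: refs=null C null, marked=D E F
Mark A: refs=B E null, marked=A D E F
Mark C: refs=C, marked=A C D E F
Mark B: refs=A, marked=A B C D E F
Unmarked (collected): G

Answer: A B C D E F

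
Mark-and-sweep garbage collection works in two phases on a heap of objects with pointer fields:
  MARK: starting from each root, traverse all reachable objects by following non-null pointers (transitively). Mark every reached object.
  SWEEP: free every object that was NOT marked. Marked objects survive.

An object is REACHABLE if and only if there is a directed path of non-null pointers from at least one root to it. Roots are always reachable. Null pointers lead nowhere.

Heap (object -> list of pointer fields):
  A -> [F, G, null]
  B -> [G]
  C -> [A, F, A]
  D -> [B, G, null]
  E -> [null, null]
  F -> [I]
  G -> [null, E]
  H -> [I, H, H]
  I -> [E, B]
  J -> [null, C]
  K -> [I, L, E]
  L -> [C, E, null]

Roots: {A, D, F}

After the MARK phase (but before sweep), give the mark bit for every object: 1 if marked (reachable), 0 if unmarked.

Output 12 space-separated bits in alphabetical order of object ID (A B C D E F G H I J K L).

Roots: A D F
Mark A: refs=F G null, marked=A
Mark D: refs=B G null, marked=A D
Mark F: refs=I, marked=A D F
Mark G: refs=null E, marked=A D F G
Mark B: refs=G, marked=A B D F G
Mark I: refs=E B, marked=A B D F G I
Mark E: refs=null null, marked=A B D E F G I
Unmarked (collected): C H J K L

Answer: 1 1 0 1 1 1 1 0 1 0 0 0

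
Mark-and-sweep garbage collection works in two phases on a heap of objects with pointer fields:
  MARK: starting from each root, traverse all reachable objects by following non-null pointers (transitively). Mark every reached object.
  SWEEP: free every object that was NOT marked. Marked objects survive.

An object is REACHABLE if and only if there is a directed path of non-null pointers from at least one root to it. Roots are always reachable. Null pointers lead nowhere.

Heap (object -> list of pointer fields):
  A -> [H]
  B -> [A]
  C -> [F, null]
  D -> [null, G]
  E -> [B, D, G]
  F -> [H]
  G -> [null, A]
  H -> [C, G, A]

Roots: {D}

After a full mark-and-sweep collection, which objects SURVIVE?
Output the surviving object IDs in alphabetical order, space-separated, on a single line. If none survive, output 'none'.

Roots: D
Mark D: refs=null G, marked=D
Mark G: refs=null A, marked=D G
Mark A: refs=H, marked=A D G
Mark H: refs=C G A, marked=A D G H
Mark C: refs=F null, marked=A C D G H
Mark F: refs=H, marked=A C D F G H
Unmarked (collected): B E

Answer: A C D F G H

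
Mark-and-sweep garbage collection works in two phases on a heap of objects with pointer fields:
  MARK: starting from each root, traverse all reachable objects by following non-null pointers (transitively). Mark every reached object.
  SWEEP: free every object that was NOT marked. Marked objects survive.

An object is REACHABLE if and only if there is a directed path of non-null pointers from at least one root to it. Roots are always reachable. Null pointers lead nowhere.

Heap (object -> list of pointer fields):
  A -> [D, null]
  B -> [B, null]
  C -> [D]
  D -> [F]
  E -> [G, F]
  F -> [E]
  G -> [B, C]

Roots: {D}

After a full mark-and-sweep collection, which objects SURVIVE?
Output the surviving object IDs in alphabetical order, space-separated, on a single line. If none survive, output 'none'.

Roots: D
Mark D: refs=F, marked=D
Mark F: refs=E, marked=D F
Mark E: refs=G F, marked=D E F
Mark G: refs=B C, marked=D E F G
Mark B: refs=B null, marked=B D E F G
Mark C: refs=D, marked=B C D E F G
Unmarked (collected): A

Answer: B C D E F G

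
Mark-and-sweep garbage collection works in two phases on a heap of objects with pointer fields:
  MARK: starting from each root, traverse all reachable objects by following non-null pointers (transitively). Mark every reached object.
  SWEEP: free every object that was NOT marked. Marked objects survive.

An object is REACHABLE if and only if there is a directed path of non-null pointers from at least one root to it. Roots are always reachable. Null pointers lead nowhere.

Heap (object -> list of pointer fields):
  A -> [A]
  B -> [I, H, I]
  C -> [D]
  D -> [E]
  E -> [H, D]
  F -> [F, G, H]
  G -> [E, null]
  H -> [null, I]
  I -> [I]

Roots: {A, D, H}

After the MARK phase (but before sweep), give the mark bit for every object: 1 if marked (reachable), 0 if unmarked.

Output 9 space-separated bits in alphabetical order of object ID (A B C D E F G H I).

Roots: A D H
Mark A: refs=A, marked=A
Mark D: refs=E, marked=A D
Mark H: refs=null I, marked=A D H
Mark E: refs=H D, marked=A D E H
Mark I: refs=I, marked=A D E H I
Unmarked (collected): B C F G

Answer: 1 0 0 1 1 0 0 1 1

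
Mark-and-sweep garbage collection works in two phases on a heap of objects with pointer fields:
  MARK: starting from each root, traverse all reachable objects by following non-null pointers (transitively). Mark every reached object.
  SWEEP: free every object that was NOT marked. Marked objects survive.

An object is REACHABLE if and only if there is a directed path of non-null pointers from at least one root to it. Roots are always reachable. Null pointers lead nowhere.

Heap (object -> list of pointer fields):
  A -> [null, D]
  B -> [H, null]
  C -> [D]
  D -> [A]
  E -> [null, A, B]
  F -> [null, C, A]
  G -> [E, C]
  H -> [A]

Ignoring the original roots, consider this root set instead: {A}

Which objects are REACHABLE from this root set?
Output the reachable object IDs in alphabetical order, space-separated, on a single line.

Answer: A D

Derivation:
Roots: A
Mark A: refs=null D, marked=A
Mark D: refs=A, marked=A D
Unmarked (collected): B C E F G H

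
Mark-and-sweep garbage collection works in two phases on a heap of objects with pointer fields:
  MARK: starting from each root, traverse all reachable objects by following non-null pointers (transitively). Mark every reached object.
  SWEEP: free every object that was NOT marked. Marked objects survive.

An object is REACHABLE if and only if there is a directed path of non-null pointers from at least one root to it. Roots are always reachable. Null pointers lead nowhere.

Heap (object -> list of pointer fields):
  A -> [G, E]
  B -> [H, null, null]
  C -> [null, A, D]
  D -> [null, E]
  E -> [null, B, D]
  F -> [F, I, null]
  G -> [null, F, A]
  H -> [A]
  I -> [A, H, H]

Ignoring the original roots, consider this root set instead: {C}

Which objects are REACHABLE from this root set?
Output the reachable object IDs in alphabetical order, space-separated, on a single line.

Roots: C
Mark C: refs=null A D, marked=C
Mark A: refs=G E, marked=A C
Mark D: refs=null E, marked=A C D
Mark G: refs=null F A, marked=A C D G
Mark E: refs=null B D, marked=A C D E G
Mark F: refs=F I null, marked=A C D E F G
Mark B: refs=H null null, marked=A B C D E F G
Mark I: refs=A H H, marked=A B C D E F G I
Mark H: refs=A, marked=A B C D E F G H I
Unmarked (collected): (none)

Answer: A B C D E F G H I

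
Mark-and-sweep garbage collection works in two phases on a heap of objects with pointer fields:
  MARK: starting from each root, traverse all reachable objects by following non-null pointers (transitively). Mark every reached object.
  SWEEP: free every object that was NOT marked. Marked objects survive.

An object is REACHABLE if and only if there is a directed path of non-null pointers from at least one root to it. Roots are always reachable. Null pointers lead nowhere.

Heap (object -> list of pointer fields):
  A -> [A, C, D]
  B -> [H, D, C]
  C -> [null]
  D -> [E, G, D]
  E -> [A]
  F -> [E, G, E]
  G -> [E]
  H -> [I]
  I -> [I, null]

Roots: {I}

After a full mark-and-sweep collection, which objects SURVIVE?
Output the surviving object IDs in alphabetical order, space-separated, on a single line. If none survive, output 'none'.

Answer: I

Derivation:
Roots: I
Mark I: refs=I null, marked=I
Unmarked (collected): A B C D E F G H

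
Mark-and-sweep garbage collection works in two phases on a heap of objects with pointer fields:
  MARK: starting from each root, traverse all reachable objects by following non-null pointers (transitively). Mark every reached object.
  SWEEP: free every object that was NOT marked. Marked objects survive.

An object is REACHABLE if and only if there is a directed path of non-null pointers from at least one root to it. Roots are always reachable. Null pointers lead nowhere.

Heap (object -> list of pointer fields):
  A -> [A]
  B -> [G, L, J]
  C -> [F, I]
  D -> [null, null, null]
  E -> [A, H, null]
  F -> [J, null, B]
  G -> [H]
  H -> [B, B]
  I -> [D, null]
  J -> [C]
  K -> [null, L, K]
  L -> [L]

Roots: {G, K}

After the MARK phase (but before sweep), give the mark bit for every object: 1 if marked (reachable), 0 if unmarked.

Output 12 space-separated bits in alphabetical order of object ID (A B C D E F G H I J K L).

Roots: G K
Mark G: refs=H, marked=G
Mark K: refs=null L K, marked=G K
Mark H: refs=B B, marked=G H K
Mark L: refs=L, marked=G H K L
Mark B: refs=G L J, marked=B G H K L
Mark J: refs=C, marked=B G H J K L
Mark C: refs=F I, marked=B C G H J K L
Mark F: refs=J null B, marked=B C F G H J K L
Mark I: refs=D null, marked=B C F G H I J K L
Mark D: refs=null null null, marked=B C D F G H I J K L
Unmarked (collected): A E

Answer: 0 1 1 1 0 1 1 1 1 1 1 1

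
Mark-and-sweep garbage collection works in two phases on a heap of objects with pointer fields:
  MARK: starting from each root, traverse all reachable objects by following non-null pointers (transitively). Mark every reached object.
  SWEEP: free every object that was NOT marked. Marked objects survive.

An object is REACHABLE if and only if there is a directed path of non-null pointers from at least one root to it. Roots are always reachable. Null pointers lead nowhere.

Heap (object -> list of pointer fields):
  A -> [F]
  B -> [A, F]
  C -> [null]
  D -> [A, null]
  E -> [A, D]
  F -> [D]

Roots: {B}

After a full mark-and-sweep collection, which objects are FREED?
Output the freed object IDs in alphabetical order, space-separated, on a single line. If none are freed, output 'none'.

Answer: C E

Derivation:
Roots: B
Mark B: refs=A F, marked=B
Mark A: refs=F, marked=A B
Mark F: refs=D, marked=A B F
Mark D: refs=A null, marked=A B D F
Unmarked (collected): C E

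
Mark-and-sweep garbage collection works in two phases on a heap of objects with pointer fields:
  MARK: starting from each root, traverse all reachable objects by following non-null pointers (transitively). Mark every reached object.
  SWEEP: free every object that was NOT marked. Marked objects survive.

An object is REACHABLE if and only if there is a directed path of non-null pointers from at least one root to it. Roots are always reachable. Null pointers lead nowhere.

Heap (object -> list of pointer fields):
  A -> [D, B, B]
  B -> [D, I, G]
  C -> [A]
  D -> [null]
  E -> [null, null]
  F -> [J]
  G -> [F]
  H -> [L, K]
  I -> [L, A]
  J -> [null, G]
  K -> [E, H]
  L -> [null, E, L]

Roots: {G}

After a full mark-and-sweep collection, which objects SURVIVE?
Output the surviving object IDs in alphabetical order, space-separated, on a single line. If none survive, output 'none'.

Roots: G
Mark G: refs=F, marked=G
Mark F: refs=J, marked=F G
Mark J: refs=null G, marked=F G J
Unmarked (collected): A B C D E H I K L

Answer: F G J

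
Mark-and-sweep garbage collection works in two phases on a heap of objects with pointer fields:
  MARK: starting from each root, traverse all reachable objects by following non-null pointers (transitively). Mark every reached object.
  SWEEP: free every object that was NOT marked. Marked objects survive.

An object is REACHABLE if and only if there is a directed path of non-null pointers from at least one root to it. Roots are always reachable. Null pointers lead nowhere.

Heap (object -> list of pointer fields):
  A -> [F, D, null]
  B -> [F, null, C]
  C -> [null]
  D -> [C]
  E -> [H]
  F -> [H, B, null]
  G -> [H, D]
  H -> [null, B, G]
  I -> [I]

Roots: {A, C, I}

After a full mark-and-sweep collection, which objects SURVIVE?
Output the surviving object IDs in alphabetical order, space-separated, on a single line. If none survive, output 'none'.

Roots: A C I
Mark A: refs=F D null, marked=A
Mark C: refs=null, marked=A C
Mark I: refs=I, marked=A C I
Mark F: refs=H B null, marked=A C F I
Mark D: refs=C, marked=A C D F I
Mark H: refs=null B G, marked=A C D F H I
Mark B: refs=F null C, marked=A B C D F H I
Mark G: refs=H D, marked=A B C D F G H I
Unmarked (collected): E

Answer: A B C D F G H I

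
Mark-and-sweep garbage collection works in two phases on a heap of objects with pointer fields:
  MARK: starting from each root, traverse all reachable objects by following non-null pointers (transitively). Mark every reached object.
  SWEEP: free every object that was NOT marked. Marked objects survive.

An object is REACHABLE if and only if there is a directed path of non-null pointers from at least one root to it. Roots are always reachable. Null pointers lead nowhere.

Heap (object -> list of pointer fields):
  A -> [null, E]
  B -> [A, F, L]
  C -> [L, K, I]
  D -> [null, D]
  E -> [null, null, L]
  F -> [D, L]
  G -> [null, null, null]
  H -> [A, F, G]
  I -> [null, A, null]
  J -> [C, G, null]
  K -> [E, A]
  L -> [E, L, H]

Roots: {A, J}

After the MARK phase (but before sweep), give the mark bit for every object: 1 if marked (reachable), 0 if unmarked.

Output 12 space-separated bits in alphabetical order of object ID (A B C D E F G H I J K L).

Roots: A J
Mark A: refs=null E, marked=A
Mark J: refs=C G null, marked=A J
Mark E: refs=null null L, marked=A E J
Mark C: refs=L K I, marked=A C E J
Mark G: refs=null null null, marked=A C E G J
Mark L: refs=E L H, marked=A C E G J L
Mark K: refs=E A, marked=A C E G J K L
Mark I: refs=null A null, marked=A C E G I J K L
Mark H: refs=A F G, marked=A C E G H I J K L
Mark F: refs=D L, marked=A C E F G H I J K L
Mark D: refs=null D, marked=A C D E F G H I J K L
Unmarked (collected): B

Answer: 1 0 1 1 1 1 1 1 1 1 1 1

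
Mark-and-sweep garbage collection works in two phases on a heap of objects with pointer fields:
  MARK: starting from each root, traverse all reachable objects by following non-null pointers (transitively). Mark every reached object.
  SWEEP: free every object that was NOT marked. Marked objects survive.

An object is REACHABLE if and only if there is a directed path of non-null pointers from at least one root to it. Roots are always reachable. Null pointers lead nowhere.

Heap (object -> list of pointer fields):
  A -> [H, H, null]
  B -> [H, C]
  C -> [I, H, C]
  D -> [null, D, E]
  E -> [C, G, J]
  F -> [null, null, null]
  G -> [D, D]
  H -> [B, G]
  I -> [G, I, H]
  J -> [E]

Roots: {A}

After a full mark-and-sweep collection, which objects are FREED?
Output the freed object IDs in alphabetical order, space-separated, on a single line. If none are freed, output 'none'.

Roots: A
Mark A: refs=H H null, marked=A
Mark H: refs=B G, marked=A H
Mark B: refs=H C, marked=A B H
Mark G: refs=D D, marked=A B G H
Mark C: refs=I H C, marked=A B C G H
Mark D: refs=null D E, marked=A B C D G H
Mark I: refs=G I H, marked=A B C D G H I
Mark E: refs=C G J, marked=A B C D E G H I
Mark J: refs=E, marked=A B C D E G H I J
Unmarked (collected): F

Answer: F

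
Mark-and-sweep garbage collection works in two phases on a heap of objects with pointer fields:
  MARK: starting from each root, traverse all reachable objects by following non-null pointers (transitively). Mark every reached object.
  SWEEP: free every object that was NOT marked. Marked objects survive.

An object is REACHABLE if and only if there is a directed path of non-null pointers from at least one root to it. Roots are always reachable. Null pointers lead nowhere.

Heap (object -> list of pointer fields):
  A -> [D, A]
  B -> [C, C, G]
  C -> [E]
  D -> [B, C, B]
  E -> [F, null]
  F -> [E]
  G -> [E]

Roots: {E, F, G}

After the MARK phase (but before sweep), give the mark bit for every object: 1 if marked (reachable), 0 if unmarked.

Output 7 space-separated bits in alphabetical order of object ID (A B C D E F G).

Answer: 0 0 0 0 1 1 1

Derivation:
Roots: E F G
Mark E: refs=F null, marked=E
Mark F: refs=E, marked=E F
Mark G: refs=E, marked=E F G
Unmarked (collected): A B C D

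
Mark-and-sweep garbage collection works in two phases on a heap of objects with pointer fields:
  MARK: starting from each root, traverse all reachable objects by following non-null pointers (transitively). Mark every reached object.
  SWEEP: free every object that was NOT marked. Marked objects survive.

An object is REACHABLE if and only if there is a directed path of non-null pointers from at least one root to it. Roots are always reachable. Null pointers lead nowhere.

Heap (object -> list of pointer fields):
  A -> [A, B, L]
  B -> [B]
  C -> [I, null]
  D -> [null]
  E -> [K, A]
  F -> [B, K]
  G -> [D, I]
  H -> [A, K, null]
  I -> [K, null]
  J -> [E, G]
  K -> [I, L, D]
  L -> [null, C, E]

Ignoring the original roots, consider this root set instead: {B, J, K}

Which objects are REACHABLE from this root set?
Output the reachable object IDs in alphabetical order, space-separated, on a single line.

Roots: B J K
Mark B: refs=B, marked=B
Mark J: refs=E G, marked=B J
Mark K: refs=I L D, marked=B J K
Mark E: refs=K A, marked=B E J K
Mark G: refs=D I, marked=B E G J K
Mark I: refs=K null, marked=B E G I J K
Mark L: refs=null C E, marked=B E G I J K L
Mark D: refs=null, marked=B D E G I J K L
Mark A: refs=A B L, marked=A B D E G I J K L
Mark C: refs=I null, marked=A B C D E G I J K L
Unmarked (collected): F H

Answer: A B C D E G I J K L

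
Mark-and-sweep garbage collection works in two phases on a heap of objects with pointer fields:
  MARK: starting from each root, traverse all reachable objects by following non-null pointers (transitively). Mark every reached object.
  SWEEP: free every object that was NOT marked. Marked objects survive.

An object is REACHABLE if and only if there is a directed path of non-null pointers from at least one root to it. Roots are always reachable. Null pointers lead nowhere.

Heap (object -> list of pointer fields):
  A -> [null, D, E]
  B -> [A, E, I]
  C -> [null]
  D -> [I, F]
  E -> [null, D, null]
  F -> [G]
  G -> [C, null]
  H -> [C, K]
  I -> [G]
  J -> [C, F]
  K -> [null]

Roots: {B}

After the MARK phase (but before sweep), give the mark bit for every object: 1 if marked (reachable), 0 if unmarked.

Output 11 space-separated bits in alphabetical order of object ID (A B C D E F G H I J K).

Roots: B
Mark B: refs=A E I, marked=B
Mark A: refs=null D E, marked=A B
Mark E: refs=null D null, marked=A B E
Mark I: refs=G, marked=A B E I
Mark D: refs=I F, marked=A B D E I
Mark G: refs=C null, marked=A B D E G I
Mark F: refs=G, marked=A B D E F G I
Mark C: refs=null, marked=A B C D E F G I
Unmarked (collected): H J K

Answer: 1 1 1 1 1 1 1 0 1 0 0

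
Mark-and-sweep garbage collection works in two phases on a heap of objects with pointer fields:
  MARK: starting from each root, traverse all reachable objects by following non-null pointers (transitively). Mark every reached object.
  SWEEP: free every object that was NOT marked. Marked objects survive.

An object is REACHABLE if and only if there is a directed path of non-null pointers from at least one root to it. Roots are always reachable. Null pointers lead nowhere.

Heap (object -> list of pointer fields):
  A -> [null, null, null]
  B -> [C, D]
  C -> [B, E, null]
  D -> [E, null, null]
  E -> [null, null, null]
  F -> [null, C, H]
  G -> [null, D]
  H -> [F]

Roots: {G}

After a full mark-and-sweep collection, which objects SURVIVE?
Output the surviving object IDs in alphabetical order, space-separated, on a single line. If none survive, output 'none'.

Roots: G
Mark G: refs=null D, marked=G
Mark D: refs=E null null, marked=D G
Mark E: refs=null null null, marked=D E G
Unmarked (collected): A B C F H

Answer: D E G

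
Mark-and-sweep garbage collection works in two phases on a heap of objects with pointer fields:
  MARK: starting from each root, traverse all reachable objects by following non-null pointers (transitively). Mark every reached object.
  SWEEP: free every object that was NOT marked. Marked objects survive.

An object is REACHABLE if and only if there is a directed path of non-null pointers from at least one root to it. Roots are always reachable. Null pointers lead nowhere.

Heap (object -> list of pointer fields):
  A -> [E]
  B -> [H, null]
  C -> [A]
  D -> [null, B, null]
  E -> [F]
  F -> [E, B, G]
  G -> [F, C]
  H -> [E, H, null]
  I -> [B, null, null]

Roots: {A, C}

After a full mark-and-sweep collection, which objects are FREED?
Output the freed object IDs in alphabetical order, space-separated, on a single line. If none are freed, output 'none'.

Roots: A C
Mark A: refs=E, marked=A
Mark C: refs=A, marked=A C
Mark E: refs=F, marked=A C E
Mark F: refs=E B G, marked=A C E F
Mark B: refs=H null, marked=A B C E F
Mark G: refs=F C, marked=A B C E F G
Mark H: refs=E H null, marked=A B C E F G H
Unmarked (collected): D I

Answer: D I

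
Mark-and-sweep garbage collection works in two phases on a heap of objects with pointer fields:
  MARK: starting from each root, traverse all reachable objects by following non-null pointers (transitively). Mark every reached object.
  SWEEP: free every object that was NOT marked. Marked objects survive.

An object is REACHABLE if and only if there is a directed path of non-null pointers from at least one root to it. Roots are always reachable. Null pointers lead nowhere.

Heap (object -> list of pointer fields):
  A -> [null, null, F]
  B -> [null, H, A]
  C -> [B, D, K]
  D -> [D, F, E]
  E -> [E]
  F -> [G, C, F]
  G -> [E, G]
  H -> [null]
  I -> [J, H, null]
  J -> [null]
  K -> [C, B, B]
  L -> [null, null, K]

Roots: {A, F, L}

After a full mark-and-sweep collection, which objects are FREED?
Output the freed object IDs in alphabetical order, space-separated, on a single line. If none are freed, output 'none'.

Answer: I J

Derivation:
Roots: A F L
Mark A: refs=null null F, marked=A
Mark F: refs=G C F, marked=A F
Mark L: refs=null null K, marked=A F L
Mark G: refs=E G, marked=A F G L
Mark C: refs=B D K, marked=A C F G L
Mark K: refs=C B B, marked=A C F G K L
Mark E: refs=E, marked=A C E F G K L
Mark B: refs=null H A, marked=A B C E F G K L
Mark D: refs=D F E, marked=A B C D E F G K L
Mark H: refs=null, marked=A B C D E F G H K L
Unmarked (collected): I J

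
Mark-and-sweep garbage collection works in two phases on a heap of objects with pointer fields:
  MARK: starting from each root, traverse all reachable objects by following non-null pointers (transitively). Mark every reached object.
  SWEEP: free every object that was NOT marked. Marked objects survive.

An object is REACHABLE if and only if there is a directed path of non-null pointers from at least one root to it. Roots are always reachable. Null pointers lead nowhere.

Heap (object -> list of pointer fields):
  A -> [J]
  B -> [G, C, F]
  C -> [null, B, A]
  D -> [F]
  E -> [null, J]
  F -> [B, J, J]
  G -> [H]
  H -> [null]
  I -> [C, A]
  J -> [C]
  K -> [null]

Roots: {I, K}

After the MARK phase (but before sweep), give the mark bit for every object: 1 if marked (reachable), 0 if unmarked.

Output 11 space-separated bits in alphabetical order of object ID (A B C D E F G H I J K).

Roots: I K
Mark I: refs=C A, marked=I
Mark K: refs=null, marked=I K
Mark C: refs=null B A, marked=C I K
Mark A: refs=J, marked=A C I K
Mark B: refs=G C F, marked=A B C I K
Mark J: refs=C, marked=A B C I J K
Mark G: refs=H, marked=A B C G I J K
Mark F: refs=B J J, marked=A B C F G I J K
Mark H: refs=null, marked=A B C F G H I J K
Unmarked (collected): D E

Answer: 1 1 1 0 0 1 1 1 1 1 1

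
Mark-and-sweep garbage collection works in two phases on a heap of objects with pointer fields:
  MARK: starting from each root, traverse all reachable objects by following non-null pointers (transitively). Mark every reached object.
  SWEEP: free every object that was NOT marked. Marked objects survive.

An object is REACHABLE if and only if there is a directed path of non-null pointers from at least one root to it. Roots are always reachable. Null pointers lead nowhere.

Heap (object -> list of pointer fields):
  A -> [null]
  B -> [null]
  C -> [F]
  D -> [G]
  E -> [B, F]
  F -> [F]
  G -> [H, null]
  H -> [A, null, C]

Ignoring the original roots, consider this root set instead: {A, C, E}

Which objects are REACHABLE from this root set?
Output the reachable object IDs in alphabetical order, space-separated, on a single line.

Answer: A B C E F

Derivation:
Roots: A C E
Mark A: refs=null, marked=A
Mark C: refs=F, marked=A C
Mark E: refs=B F, marked=A C E
Mark F: refs=F, marked=A C E F
Mark B: refs=null, marked=A B C E F
Unmarked (collected): D G H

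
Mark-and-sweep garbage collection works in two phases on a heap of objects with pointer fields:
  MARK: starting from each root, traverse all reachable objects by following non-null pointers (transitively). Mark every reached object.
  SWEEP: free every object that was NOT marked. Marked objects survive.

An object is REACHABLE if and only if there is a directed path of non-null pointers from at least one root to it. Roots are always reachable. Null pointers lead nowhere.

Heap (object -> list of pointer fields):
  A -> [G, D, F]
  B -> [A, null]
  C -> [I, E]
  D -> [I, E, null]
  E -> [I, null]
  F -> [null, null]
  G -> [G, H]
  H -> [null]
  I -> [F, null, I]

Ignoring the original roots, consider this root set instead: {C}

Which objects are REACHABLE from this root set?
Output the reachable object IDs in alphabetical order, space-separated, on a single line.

Roots: C
Mark C: refs=I E, marked=C
Mark I: refs=F null I, marked=C I
Mark E: refs=I null, marked=C E I
Mark F: refs=null null, marked=C E F I
Unmarked (collected): A B D G H

Answer: C E F I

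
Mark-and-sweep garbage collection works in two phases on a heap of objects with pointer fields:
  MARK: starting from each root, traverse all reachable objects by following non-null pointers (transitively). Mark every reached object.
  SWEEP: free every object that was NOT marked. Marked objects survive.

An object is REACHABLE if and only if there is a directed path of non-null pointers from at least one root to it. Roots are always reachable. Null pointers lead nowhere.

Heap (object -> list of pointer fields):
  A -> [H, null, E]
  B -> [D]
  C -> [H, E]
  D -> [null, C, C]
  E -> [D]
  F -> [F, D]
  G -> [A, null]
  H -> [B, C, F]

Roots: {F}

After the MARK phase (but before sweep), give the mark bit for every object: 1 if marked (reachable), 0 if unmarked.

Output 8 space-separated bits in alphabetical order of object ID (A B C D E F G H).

Answer: 0 1 1 1 1 1 0 1

Derivation:
Roots: F
Mark F: refs=F D, marked=F
Mark D: refs=null C C, marked=D F
Mark C: refs=H E, marked=C D F
Mark H: refs=B C F, marked=C D F H
Mark E: refs=D, marked=C D E F H
Mark B: refs=D, marked=B C D E F H
Unmarked (collected): A G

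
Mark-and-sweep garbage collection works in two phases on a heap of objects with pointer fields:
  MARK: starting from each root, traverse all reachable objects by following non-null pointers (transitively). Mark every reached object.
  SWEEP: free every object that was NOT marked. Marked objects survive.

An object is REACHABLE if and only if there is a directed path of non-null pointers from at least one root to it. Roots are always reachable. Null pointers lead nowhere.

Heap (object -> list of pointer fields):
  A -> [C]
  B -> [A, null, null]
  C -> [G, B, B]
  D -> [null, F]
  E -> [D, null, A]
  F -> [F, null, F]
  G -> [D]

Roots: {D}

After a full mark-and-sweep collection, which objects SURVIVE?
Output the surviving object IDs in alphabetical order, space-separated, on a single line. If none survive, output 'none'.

Answer: D F

Derivation:
Roots: D
Mark D: refs=null F, marked=D
Mark F: refs=F null F, marked=D F
Unmarked (collected): A B C E G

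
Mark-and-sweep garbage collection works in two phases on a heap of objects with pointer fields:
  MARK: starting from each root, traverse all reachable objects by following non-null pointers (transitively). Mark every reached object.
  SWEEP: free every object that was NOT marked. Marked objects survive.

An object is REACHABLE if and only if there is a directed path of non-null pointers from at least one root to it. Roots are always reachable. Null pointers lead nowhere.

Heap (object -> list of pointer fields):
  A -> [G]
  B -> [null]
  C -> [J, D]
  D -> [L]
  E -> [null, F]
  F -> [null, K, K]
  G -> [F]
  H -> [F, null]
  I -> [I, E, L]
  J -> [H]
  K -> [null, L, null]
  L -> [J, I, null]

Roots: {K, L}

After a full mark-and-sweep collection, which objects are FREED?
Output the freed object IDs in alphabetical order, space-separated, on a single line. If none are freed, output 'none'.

Answer: A B C D G

Derivation:
Roots: K L
Mark K: refs=null L null, marked=K
Mark L: refs=J I null, marked=K L
Mark J: refs=H, marked=J K L
Mark I: refs=I E L, marked=I J K L
Mark H: refs=F null, marked=H I J K L
Mark E: refs=null F, marked=E H I J K L
Mark F: refs=null K K, marked=E F H I J K L
Unmarked (collected): A B C D G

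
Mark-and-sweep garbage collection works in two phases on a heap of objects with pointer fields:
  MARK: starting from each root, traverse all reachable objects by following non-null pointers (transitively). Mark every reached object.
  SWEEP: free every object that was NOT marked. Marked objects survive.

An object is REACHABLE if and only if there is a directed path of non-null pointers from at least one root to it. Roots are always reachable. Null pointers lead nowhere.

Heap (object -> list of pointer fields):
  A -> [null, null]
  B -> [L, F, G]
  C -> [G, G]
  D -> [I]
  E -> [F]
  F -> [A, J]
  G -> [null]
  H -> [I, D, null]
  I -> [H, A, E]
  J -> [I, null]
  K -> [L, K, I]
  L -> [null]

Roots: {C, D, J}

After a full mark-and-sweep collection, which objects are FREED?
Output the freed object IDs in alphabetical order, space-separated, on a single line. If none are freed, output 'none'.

Answer: B K L

Derivation:
Roots: C D J
Mark C: refs=G G, marked=C
Mark D: refs=I, marked=C D
Mark J: refs=I null, marked=C D J
Mark G: refs=null, marked=C D G J
Mark I: refs=H A E, marked=C D G I J
Mark H: refs=I D null, marked=C D G H I J
Mark A: refs=null null, marked=A C D G H I J
Mark E: refs=F, marked=A C D E G H I J
Mark F: refs=A J, marked=A C D E F G H I J
Unmarked (collected): B K L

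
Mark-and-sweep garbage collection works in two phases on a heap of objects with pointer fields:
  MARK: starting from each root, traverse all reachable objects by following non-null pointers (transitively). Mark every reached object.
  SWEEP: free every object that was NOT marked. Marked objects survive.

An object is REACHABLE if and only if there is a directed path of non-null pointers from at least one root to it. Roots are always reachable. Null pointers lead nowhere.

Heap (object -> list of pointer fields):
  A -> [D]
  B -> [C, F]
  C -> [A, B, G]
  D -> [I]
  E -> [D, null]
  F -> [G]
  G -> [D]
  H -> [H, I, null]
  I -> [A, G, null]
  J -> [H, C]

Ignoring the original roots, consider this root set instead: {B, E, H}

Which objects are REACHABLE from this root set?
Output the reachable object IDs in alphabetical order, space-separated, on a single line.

Answer: A B C D E F G H I

Derivation:
Roots: B E H
Mark B: refs=C F, marked=B
Mark E: refs=D null, marked=B E
Mark H: refs=H I null, marked=B E H
Mark C: refs=A B G, marked=B C E H
Mark F: refs=G, marked=B C E F H
Mark D: refs=I, marked=B C D E F H
Mark I: refs=A G null, marked=B C D E F H I
Mark A: refs=D, marked=A B C D E F H I
Mark G: refs=D, marked=A B C D E F G H I
Unmarked (collected): J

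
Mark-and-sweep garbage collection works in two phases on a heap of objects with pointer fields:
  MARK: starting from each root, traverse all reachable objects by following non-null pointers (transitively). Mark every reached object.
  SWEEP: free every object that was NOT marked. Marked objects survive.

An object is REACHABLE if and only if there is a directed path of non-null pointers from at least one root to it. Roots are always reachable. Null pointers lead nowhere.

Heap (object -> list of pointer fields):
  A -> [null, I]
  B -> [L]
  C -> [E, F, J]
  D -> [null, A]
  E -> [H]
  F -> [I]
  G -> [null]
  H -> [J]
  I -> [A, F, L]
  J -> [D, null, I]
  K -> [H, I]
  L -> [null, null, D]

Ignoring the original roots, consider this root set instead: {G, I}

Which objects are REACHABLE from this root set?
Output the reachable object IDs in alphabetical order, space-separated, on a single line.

Roots: G I
Mark G: refs=null, marked=G
Mark I: refs=A F L, marked=G I
Mark A: refs=null I, marked=A G I
Mark F: refs=I, marked=A F G I
Mark L: refs=null null D, marked=A F G I L
Mark D: refs=null A, marked=A D F G I L
Unmarked (collected): B C E H J K

Answer: A D F G I L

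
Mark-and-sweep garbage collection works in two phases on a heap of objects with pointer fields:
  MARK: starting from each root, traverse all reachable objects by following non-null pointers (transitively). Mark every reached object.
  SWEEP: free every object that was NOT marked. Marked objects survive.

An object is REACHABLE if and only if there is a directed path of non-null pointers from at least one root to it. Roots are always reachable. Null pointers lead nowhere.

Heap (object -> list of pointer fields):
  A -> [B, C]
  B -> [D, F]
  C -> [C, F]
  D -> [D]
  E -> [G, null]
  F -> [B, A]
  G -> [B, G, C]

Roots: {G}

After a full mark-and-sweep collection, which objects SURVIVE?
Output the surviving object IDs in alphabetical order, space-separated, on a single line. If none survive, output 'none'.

Roots: G
Mark G: refs=B G C, marked=G
Mark B: refs=D F, marked=B G
Mark C: refs=C F, marked=B C G
Mark D: refs=D, marked=B C D G
Mark F: refs=B A, marked=B C D F G
Mark A: refs=B C, marked=A B C D F G
Unmarked (collected): E

Answer: A B C D F G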